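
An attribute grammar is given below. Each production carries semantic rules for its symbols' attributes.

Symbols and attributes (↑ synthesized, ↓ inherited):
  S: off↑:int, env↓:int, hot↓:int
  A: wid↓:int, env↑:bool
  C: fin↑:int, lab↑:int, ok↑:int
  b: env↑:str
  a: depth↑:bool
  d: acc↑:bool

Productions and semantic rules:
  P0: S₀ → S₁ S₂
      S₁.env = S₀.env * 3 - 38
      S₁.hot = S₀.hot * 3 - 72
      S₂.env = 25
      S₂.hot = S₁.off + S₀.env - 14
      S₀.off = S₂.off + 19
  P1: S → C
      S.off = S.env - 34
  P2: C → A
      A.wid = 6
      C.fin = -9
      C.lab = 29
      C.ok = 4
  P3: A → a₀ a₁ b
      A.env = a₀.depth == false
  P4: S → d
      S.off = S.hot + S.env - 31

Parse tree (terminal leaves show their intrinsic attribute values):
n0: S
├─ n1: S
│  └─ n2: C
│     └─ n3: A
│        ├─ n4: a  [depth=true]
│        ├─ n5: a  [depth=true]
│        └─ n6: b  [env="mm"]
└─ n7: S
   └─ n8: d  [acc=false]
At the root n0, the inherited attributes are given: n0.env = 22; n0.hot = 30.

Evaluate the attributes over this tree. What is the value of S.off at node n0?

1. n0.env = 22  [given at root]
2. n0.hot = 30  [given at root]
3. n1.env = 28  [S₀.env * 3 - 38]
4. n1.hot = 18  [S₀.hot * 3 - 72]
5. n3.wid = 6  [6]
6. n4.depth = true  [terminal]
7. n5.depth = true  [terminal]
8. n6.env = "mm"  [terminal]
9. n3.env = false  [a₀.depth == false]
10. n2.fin = -9  [-9]
11. n2.lab = 29  [29]
12. n2.ok = 4  [4]
13. n1.off = -6  [S.env - 34]
14. n7.env = 25  [25]
15. n7.hot = 2  [S₁.off + S₀.env - 14]
16. n8.acc = false  [terminal]
17. n7.off = -4  [S.hot + S.env - 31]
18. n0.off = 15  [S₂.off + 19]

15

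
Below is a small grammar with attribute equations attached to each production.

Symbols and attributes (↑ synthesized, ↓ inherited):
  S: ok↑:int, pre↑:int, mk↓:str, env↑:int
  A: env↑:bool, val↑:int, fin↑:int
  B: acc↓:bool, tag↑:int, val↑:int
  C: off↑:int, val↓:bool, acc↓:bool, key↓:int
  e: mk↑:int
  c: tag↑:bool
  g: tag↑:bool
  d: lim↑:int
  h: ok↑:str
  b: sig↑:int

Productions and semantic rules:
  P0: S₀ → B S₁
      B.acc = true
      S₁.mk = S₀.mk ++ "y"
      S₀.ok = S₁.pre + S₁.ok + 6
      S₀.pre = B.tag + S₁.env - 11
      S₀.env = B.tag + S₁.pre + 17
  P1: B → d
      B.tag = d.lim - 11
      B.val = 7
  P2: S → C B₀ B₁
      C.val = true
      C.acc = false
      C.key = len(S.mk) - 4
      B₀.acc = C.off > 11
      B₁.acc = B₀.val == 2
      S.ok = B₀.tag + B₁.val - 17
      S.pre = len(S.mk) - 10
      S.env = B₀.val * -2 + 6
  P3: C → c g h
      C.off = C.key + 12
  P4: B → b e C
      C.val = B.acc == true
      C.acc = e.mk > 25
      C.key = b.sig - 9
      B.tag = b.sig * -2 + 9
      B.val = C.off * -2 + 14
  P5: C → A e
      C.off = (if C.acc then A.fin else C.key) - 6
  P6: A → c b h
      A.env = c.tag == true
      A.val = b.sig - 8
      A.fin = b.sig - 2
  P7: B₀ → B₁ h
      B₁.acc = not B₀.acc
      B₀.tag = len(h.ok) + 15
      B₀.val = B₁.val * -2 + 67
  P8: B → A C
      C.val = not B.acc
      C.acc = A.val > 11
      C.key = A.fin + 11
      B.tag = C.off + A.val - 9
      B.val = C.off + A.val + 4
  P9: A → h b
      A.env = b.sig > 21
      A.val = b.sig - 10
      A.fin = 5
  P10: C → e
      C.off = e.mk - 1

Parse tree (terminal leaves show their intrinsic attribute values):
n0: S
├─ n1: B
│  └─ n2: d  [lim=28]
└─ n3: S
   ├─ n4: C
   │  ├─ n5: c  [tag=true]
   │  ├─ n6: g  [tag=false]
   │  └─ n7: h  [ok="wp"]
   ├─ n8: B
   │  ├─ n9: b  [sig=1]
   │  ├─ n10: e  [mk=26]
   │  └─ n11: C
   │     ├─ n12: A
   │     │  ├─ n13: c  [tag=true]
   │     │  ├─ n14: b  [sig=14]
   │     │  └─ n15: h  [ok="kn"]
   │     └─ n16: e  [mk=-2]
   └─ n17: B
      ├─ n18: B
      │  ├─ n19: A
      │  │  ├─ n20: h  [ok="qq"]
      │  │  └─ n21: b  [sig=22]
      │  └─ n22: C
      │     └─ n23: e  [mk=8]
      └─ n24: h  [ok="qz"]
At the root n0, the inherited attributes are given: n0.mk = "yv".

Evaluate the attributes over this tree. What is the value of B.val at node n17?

21

1. n0.mk = "yv"  [given at root]
2. n1.acc = true  [true]
3. n2.lim = 28  [terminal]
4. n1.tag = 17  [d.lim - 11]
5. n1.val = 7  [7]
6. n3.mk = "yvy"  [S₀.mk ++ "y"]
7. n4.val = true  [true]
8. n4.acc = false  [false]
9. n4.key = -1  [len(S.mk) - 4]
10. n5.tag = true  [terminal]
11. n6.tag = false  [terminal]
12. n7.ok = "wp"  [terminal]
13. n4.off = 11  [C.key + 12]
14. n8.acc = false  [C.off > 11]
15. n9.sig = 1  [terminal]
16. n10.mk = 26  [terminal]
17. n11.val = false  [B.acc == true]
18. n11.acc = true  [e.mk > 25]
19. n11.key = -8  [b.sig - 9]
20. n13.tag = true  [terminal]
21. n14.sig = 14  [terminal]
22. n15.ok = "kn"  [terminal]
23. n12.env = true  [c.tag == true]
24. n12.val = 6  [b.sig - 8]
25. n12.fin = 12  [b.sig - 2]
26. n16.mk = -2  [terminal]
27. n11.off = 6  [(if C.acc then A.fin else C.key) - 6]
28. n8.tag = 7  [b.sig * -2 + 9]
29. n8.val = 2  [C.off * -2 + 14]
30. n17.acc = true  [B₀.val == 2]
31. n18.acc = false  [not B₀.acc]
32. n20.ok = "qq"  [terminal]
33. n21.sig = 22  [terminal]
34. n19.env = true  [b.sig > 21]
35. n19.val = 12  [b.sig - 10]
36. n19.fin = 5  [5]
37. n22.val = true  [not B.acc]
38. n22.acc = true  [A.val > 11]
39. n22.key = 16  [A.fin + 11]
40. n23.mk = 8  [terminal]
41. n22.off = 7  [e.mk - 1]
42. n18.tag = 10  [C.off + A.val - 9]
43. n18.val = 23  [C.off + A.val + 4]
44. n24.ok = "qz"  [terminal]
45. n17.tag = 17  [len(h.ok) + 15]
46. n17.val = 21  [B₁.val * -2 + 67]
47. n3.ok = 11  [B₀.tag + B₁.val - 17]
48. n3.pre = -7  [len(S.mk) - 10]
49. n3.env = 2  [B₀.val * -2 + 6]
50. n0.ok = 10  [S₁.pre + S₁.ok + 6]
51. n0.pre = 8  [B.tag + S₁.env - 11]
52. n0.env = 27  [B.tag + S₁.pre + 17]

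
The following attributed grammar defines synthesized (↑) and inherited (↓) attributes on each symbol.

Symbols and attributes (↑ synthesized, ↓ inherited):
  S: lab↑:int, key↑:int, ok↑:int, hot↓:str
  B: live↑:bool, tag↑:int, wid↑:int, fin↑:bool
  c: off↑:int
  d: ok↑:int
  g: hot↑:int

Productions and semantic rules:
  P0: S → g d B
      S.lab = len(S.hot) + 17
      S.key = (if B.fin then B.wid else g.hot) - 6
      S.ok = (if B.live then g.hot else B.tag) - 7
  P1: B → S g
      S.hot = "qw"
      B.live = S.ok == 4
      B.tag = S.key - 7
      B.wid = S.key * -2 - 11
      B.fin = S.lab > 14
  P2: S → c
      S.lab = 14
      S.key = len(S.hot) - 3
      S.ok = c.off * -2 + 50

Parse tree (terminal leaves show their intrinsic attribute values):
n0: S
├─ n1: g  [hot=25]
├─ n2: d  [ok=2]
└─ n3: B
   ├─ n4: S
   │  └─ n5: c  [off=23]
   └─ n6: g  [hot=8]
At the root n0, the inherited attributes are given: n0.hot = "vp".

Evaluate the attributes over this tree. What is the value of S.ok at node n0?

18

1. n0.hot = "vp"  [given at root]
2. n1.hot = 25  [terminal]
3. n2.ok = 2  [terminal]
4. n4.hot = "qw"  ["qw"]
5. n5.off = 23  [terminal]
6. n4.lab = 14  [14]
7. n4.key = -1  [len(S.hot) - 3]
8. n4.ok = 4  [c.off * -2 + 50]
9. n6.hot = 8  [terminal]
10. n3.live = true  [S.ok == 4]
11. n3.tag = -8  [S.key - 7]
12. n3.wid = -9  [S.key * -2 - 11]
13. n3.fin = false  [S.lab > 14]
14. n0.lab = 19  [len(S.hot) + 17]
15. n0.key = 19  [(if B.fin then B.wid else g.hot) - 6]
16. n0.ok = 18  [(if B.live then g.hot else B.tag) - 7]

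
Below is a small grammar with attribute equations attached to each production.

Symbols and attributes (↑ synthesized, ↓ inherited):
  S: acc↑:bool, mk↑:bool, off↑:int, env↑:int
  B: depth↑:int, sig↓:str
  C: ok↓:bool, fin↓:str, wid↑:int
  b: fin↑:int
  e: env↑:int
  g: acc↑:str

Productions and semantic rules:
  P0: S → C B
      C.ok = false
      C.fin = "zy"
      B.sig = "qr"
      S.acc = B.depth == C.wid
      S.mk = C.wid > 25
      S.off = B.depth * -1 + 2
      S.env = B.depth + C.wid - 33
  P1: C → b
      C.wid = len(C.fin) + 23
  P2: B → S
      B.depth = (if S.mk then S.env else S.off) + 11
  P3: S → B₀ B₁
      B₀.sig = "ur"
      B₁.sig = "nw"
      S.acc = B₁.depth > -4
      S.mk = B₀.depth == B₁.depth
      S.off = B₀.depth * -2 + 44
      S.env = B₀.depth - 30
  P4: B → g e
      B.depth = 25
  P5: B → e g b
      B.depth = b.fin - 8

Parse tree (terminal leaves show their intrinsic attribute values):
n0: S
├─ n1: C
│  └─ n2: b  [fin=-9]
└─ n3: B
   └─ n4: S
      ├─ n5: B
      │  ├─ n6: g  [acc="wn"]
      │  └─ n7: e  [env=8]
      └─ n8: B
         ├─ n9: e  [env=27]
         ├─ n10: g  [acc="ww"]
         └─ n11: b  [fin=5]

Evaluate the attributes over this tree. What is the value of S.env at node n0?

-3

1. n1.ok = false  [false]
2. n1.fin = "zy"  ["zy"]
3. n2.fin = -9  [terminal]
4. n1.wid = 25  [len(C.fin) + 23]
5. n3.sig = "qr"  ["qr"]
6. n5.sig = "ur"  ["ur"]
7. n6.acc = "wn"  [terminal]
8. n7.env = 8  [terminal]
9. n5.depth = 25  [25]
10. n8.sig = "nw"  ["nw"]
11. n9.env = 27  [terminal]
12. n10.acc = "ww"  [terminal]
13. n11.fin = 5  [terminal]
14. n8.depth = -3  [b.fin - 8]
15. n4.acc = true  [B₁.depth > -4]
16. n4.mk = false  [B₀.depth == B₁.depth]
17. n4.off = -6  [B₀.depth * -2 + 44]
18. n4.env = -5  [B₀.depth - 30]
19. n3.depth = 5  [(if S.mk then S.env else S.off) + 11]
20. n0.acc = false  [B.depth == C.wid]
21. n0.mk = false  [C.wid > 25]
22. n0.off = -3  [B.depth * -1 + 2]
23. n0.env = -3  [B.depth + C.wid - 33]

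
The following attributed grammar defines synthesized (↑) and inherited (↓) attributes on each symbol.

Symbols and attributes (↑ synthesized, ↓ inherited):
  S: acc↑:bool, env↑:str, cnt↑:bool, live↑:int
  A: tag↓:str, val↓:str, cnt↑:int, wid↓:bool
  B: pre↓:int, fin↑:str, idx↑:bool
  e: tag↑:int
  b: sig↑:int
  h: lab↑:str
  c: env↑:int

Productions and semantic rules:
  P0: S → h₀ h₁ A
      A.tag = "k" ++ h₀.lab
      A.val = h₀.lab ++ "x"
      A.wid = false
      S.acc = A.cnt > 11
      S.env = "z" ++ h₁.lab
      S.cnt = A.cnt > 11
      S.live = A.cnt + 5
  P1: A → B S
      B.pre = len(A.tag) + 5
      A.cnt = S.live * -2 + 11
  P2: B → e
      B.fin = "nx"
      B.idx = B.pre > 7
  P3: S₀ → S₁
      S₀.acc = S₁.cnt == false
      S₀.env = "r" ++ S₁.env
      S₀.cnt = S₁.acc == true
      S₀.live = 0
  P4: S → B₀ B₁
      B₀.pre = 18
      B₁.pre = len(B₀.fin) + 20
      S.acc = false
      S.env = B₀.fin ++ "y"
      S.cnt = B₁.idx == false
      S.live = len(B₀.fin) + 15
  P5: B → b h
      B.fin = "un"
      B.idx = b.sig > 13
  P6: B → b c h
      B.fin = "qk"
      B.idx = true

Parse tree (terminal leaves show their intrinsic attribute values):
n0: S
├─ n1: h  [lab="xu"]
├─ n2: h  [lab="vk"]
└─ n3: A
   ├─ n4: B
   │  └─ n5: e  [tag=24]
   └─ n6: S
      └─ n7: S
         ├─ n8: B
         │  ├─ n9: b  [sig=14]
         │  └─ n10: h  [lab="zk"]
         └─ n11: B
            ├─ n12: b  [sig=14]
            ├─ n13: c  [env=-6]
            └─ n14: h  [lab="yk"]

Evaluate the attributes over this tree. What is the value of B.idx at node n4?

true

1. n1.lab = "xu"  [terminal]
2. n2.lab = "vk"  [terminal]
3. n3.tag = "kxu"  ["k" ++ h₀.lab]
4. n3.val = "xux"  [h₀.lab ++ "x"]
5. n3.wid = false  [false]
6. n4.pre = 8  [len(A.tag) + 5]
7. n5.tag = 24  [terminal]
8. n4.fin = "nx"  ["nx"]
9. n4.idx = true  [B.pre > 7]
10. n8.pre = 18  [18]
11. n9.sig = 14  [terminal]
12. n10.lab = "zk"  [terminal]
13. n8.fin = "un"  ["un"]
14. n8.idx = true  [b.sig > 13]
15. n11.pre = 22  [len(B₀.fin) + 20]
16. n12.sig = 14  [terminal]
17. n13.env = -6  [terminal]
18. n14.lab = "yk"  [terminal]
19. n11.fin = "qk"  ["qk"]
20. n11.idx = true  [true]
21. n7.acc = false  [false]
22. n7.env = "uny"  [B₀.fin ++ "y"]
23. n7.cnt = false  [B₁.idx == false]
24. n7.live = 17  [len(B₀.fin) + 15]
25. n6.acc = true  [S₁.cnt == false]
26. n6.env = "runy"  ["r" ++ S₁.env]
27. n6.cnt = false  [S₁.acc == true]
28. n6.live = 0  [0]
29. n3.cnt = 11  [S.live * -2 + 11]
30. n0.acc = false  [A.cnt > 11]
31. n0.env = "zvk"  ["z" ++ h₁.lab]
32. n0.cnt = false  [A.cnt > 11]
33. n0.live = 16  [A.cnt + 5]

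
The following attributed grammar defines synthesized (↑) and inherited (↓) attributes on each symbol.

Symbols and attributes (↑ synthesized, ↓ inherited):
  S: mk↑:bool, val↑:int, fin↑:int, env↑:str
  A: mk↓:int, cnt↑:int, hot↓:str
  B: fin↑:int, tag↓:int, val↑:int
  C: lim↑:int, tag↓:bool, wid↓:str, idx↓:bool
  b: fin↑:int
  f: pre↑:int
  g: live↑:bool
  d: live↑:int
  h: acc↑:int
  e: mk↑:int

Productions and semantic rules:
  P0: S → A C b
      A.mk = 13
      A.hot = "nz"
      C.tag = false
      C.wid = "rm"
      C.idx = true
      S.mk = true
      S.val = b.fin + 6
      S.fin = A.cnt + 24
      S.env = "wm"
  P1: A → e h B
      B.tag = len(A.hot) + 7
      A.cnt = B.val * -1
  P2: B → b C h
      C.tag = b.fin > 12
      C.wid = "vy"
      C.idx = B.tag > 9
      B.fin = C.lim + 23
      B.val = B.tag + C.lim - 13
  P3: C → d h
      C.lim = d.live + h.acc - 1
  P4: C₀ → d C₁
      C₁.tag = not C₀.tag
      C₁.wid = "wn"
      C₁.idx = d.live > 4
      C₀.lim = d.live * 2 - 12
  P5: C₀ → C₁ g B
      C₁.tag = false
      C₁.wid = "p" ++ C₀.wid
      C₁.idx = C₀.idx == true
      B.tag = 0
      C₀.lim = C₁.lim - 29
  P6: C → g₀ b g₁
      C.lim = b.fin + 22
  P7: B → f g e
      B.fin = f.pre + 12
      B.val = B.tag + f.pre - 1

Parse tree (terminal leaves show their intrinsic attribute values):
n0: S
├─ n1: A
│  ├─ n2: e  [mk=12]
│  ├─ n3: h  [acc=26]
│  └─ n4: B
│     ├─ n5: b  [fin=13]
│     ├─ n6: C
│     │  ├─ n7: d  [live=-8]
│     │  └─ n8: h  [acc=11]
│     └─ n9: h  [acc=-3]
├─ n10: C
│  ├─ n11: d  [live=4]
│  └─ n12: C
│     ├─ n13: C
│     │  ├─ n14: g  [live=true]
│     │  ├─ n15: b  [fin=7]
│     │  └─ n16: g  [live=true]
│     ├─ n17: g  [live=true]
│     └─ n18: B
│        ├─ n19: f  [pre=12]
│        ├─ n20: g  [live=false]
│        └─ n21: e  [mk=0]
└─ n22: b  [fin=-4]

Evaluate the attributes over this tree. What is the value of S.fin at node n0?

1. n1.mk = 13  [13]
2. n1.hot = "nz"  ["nz"]
3. n2.mk = 12  [terminal]
4. n3.acc = 26  [terminal]
5. n4.tag = 9  [len(A.hot) + 7]
6. n5.fin = 13  [terminal]
7. n6.tag = true  [b.fin > 12]
8. n6.wid = "vy"  ["vy"]
9. n6.idx = false  [B.tag > 9]
10. n7.live = -8  [terminal]
11. n8.acc = 11  [terminal]
12. n6.lim = 2  [d.live + h.acc - 1]
13. n9.acc = -3  [terminal]
14. n4.fin = 25  [C.lim + 23]
15. n4.val = -2  [B.tag + C.lim - 13]
16. n1.cnt = 2  [B.val * -1]
17. n10.tag = false  [false]
18. n10.wid = "rm"  ["rm"]
19. n10.idx = true  [true]
20. n11.live = 4  [terminal]
21. n12.tag = true  [not C₀.tag]
22. n12.wid = "wn"  ["wn"]
23. n12.idx = false  [d.live > 4]
24. n13.tag = false  [false]
25. n13.wid = "pwn"  ["p" ++ C₀.wid]
26. n13.idx = false  [C₀.idx == true]
27. n14.live = true  [terminal]
28. n15.fin = 7  [terminal]
29. n16.live = true  [terminal]
30. n13.lim = 29  [b.fin + 22]
31. n17.live = true  [terminal]
32. n18.tag = 0  [0]
33. n19.pre = 12  [terminal]
34. n20.live = false  [terminal]
35. n21.mk = 0  [terminal]
36. n18.fin = 24  [f.pre + 12]
37. n18.val = 11  [B.tag + f.pre - 1]
38. n12.lim = 0  [C₁.lim - 29]
39. n10.lim = -4  [d.live * 2 - 12]
40. n22.fin = -4  [terminal]
41. n0.mk = true  [true]
42. n0.val = 2  [b.fin + 6]
43. n0.fin = 26  [A.cnt + 24]
44. n0.env = "wm"  ["wm"]

26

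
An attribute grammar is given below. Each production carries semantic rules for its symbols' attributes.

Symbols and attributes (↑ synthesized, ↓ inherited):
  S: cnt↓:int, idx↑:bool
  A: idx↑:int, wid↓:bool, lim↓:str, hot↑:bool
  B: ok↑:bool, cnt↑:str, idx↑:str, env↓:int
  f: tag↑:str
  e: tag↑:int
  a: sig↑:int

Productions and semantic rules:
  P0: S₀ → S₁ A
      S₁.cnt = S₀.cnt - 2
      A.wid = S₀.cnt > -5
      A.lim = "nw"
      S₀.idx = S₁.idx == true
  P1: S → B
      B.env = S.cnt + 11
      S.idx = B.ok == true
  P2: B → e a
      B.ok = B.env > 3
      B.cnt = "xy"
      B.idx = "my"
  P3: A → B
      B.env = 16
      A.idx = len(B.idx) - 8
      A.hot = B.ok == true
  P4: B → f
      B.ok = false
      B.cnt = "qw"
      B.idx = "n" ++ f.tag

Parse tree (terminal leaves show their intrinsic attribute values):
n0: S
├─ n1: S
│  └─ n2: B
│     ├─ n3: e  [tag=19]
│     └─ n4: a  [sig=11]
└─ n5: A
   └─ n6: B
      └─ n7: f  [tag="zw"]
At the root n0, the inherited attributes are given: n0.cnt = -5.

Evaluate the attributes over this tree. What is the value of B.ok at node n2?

true

1. n0.cnt = -5  [given at root]
2. n1.cnt = -7  [S₀.cnt - 2]
3. n2.env = 4  [S.cnt + 11]
4. n3.tag = 19  [terminal]
5. n4.sig = 11  [terminal]
6. n2.ok = true  [B.env > 3]
7. n2.cnt = "xy"  ["xy"]
8. n2.idx = "my"  ["my"]
9. n1.idx = true  [B.ok == true]
10. n5.wid = false  [S₀.cnt > -5]
11. n5.lim = "nw"  ["nw"]
12. n6.env = 16  [16]
13. n7.tag = "zw"  [terminal]
14. n6.ok = false  [false]
15. n6.cnt = "qw"  ["qw"]
16. n6.idx = "nzw"  ["n" ++ f.tag]
17. n5.idx = -5  [len(B.idx) - 8]
18. n5.hot = false  [B.ok == true]
19. n0.idx = true  [S₁.idx == true]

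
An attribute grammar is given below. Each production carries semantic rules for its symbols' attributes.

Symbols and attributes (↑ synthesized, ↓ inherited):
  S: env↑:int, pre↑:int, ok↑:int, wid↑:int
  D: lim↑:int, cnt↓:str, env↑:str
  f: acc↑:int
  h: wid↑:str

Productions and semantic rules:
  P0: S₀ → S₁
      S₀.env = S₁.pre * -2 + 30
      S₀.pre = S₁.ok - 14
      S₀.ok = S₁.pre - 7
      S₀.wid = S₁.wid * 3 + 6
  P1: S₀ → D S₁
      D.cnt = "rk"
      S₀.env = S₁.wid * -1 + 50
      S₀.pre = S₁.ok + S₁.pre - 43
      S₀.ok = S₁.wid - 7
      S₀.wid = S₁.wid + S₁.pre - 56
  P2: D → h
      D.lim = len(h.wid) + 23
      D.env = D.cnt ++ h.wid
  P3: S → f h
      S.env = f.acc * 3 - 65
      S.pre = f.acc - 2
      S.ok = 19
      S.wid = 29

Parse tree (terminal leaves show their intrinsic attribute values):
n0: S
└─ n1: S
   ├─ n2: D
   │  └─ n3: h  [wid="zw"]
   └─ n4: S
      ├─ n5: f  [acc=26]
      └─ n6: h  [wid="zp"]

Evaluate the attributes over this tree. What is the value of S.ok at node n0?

1. n2.cnt = "rk"  ["rk"]
2. n3.wid = "zw"  [terminal]
3. n2.lim = 25  [len(h.wid) + 23]
4. n2.env = "rkzw"  [D.cnt ++ h.wid]
5. n5.acc = 26  [terminal]
6. n6.wid = "zp"  [terminal]
7. n4.env = 13  [f.acc * 3 - 65]
8. n4.pre = 24  [f.acc - 2]
9. n4.ok = 19  [19]
10. n4.wid = 29  [29]
11. n1.env = 21  [S₁.wid * -1 + 50]
12. n1.pre = 0  [S₁.ok + S₁.pre - 43]
13. n1.ok = 22  [S₁.wid - 7]
14. n1.wid = -3  [S₁.wid + S₁.pre - 56]
15. n0.env = 30  [S₁.pre * -2 + 30]
16. n0.pre = 8  [S₁.ok - 14]
17. n0.ok = -7  [S₁.pre - 7]
18. n0.wid = -3  [S₁.wid * 3 + 6]

-7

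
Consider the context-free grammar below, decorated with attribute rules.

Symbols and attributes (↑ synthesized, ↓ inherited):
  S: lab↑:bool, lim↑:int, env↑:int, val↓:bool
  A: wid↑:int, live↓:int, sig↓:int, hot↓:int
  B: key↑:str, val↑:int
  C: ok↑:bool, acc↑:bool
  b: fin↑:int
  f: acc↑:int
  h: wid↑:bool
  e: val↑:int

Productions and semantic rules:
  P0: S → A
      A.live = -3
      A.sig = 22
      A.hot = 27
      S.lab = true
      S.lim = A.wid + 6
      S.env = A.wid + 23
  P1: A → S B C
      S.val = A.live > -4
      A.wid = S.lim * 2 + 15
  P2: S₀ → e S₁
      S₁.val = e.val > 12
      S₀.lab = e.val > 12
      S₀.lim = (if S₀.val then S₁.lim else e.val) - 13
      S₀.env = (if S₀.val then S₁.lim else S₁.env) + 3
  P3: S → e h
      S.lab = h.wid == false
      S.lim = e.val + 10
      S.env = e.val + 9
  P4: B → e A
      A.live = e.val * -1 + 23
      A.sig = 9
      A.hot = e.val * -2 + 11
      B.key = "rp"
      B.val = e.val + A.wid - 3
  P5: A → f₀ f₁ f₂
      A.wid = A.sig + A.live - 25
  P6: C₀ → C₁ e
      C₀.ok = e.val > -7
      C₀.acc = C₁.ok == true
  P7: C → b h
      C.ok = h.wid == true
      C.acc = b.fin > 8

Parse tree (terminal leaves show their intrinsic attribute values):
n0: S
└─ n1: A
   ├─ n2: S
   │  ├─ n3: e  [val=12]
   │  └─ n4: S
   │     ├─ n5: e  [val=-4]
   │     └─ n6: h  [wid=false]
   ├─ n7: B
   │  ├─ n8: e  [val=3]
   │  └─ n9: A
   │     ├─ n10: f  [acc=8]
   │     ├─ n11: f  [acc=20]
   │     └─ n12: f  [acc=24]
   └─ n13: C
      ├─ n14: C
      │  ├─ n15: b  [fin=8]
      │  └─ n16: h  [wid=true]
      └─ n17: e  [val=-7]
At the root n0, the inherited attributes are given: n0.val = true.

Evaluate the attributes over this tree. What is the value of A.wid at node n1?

1. n0.val = true  [given at root]
2. n1.live = -3  [-3]
3. n1.sig = 22  [22]
4. n1.hot = 27  [27]
5. n2.val = true  [A.live > -4]
6. n3.val = 12  [terminal]
7. n4.val = false  [e.val > 12]
8. n5.val = -4  [terminal]
9. n6.wid = false  [terminal]
10. n4.lab = true  [h.wid == false]
11. n4.lim = 6  [e.val + 10]
12. n4.env = 5  [e.val + 9]
13. n2.lab = false  [e.val > 12]
14. n2.lim = -7  [(if S₀.val then S₁.lim else e.val) - 13]
15. n2.env = 9  [(if S₀.val then S₁.lim else S₁.env) + 3]
16. n8.val = 3  [terminal]
17. n9.live = 20  [e.val * -1 + 23]
18. n9.sig = 9  [9]
19. n9.hot = 5  [e.val * -2 + 11]
20. n10.acc = 8  [terminal]
21. n11.acc = 20  [terminal]
22. n12.acc = 24  [terminal]
23. n9.wid = 4  [A.sig + A.live - 25]
24. n7.key = "rp"  ["rp"]
25. n7.val = 4  [e.val + A.wid - 3]
26. n15.fin = 8  [terminal]
27. n16.wid = true  [terminal]
28. n14.ok = true  [h.wid == true]
29. n14.acc = false  [b.fin > 8]
30. n17.val = -7  [terminal]
31. n13.ok = false  [e.val > -7]
32. n13.acc = true  [C₁.ok == true]
33. n1.wid = 1  [S.lim * 2 + 15]
34. n0.lab = true  [true]
35. n0.lim = 7  [A.wid + 6]
36. n0.env = 24  [A.wid + 23]

1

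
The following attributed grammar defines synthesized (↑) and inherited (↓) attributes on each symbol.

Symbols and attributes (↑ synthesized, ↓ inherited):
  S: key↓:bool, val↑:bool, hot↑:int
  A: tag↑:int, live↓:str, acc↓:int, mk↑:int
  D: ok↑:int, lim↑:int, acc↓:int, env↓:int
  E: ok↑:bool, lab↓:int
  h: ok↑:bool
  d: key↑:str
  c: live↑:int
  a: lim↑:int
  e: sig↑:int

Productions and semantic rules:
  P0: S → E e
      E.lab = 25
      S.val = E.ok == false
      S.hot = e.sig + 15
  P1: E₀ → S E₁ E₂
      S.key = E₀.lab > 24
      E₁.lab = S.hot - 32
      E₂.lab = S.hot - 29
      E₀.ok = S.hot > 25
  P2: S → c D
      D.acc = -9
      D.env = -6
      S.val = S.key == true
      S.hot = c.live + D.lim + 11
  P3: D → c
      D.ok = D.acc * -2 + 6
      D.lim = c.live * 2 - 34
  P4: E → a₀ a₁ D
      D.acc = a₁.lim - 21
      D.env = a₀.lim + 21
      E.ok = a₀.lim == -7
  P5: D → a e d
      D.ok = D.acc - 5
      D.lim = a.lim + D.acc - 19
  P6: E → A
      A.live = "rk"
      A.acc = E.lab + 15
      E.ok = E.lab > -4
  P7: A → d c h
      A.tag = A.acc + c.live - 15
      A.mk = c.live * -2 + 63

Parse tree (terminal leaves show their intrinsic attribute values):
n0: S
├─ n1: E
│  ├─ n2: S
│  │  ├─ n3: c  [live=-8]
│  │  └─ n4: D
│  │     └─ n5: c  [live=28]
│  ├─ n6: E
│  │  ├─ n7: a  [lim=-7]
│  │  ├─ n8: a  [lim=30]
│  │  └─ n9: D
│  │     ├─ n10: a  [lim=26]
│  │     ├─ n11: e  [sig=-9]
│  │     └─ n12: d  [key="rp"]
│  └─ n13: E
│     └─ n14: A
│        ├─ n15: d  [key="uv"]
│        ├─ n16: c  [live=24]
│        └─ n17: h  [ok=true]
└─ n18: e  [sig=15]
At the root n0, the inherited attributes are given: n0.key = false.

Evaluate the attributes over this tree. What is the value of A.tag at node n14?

1. n0.key = false  [given at root]
2. n1.lab = 25  [25]
3. n2.key = true  [E₀.lab > 24]
4. n3.live = -8  [terminal]
5. n4.acc = -9  [-9]
6. n4.env = -6  [-6]
7. n5.live = 28  [terminal]
8. n4.ok = 24  [D.acc * -2 + 6]
9. n4.lim = 22  [c.live * 2 - 34]
10. n2.val = true  [S.key == true]
11. n2.hot = 25  [c.live + D.lim + 11]
12. n6.lab = -7  [S.hot - 32]
13. n7.lim = -7  [terminal]
14. n8.lim = 30  [terminal]
15. n9.acc = 9  [a₁.lim - 21]
16. n9.env = 14  [a₀.lim + 21]
17. n10.lim = 26  [terminal]
18. n11.sig = -9  [terminal]
19. n12.key = "rp"  [terminal]
20. n9.ok = 4  [D.acc - 5]
21. n9.lim = 16  [a.lim + D.acc - 19]
22. n6.ok = true  [a₀.lim == -7]
23. n13.lab = -4  [S.hot - 29]
24. n14.live = "rk"  ["rk"]
25. n14.acc = 11  [E.lab + 15]
26. n15.key = "uv"  [terminal]
27. n16.live = 24  [terminal]
28. n17.ok = true  [terminal]
29. n14.tag = 20  [A.acc + c.live - 15]
30. n14.mk = 15  [c.live * -2 + 63]
31. n13.ok = false  [E.lab > -4]
32. n1.ok = false  [S.hot > 25]
33. n18.sig = 15  [terminal]
34. n0.val = true  [E.ok == false]
35. n0.hot = 30  [e.sig + 15]

20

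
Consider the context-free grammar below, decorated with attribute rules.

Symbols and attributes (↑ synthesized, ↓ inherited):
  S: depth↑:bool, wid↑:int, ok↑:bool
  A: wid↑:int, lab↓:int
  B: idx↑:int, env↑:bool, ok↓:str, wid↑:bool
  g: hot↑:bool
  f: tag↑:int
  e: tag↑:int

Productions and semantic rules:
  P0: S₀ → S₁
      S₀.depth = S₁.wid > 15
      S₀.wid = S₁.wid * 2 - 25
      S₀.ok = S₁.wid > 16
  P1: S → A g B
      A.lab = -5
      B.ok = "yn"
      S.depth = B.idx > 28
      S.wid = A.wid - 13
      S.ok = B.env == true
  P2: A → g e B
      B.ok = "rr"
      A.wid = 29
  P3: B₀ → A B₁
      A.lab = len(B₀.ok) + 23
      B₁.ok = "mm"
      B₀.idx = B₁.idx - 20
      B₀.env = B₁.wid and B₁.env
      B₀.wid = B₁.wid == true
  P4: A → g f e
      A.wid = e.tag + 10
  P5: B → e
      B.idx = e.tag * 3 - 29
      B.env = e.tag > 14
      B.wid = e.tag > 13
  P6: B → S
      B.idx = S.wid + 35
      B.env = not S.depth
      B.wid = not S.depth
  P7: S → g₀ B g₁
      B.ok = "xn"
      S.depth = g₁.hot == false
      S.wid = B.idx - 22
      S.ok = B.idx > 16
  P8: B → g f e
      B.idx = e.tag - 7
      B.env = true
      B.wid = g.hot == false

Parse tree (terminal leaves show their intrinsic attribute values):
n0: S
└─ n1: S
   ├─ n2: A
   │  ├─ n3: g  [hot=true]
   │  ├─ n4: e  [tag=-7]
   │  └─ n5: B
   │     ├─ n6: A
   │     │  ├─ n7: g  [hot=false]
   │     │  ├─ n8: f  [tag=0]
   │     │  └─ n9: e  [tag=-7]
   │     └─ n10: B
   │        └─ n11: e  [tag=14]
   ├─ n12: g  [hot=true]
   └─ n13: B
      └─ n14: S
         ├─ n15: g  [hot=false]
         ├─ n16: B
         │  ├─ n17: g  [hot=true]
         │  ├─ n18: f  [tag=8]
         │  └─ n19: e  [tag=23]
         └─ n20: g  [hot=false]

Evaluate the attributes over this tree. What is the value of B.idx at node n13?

29

1. n2.lab = -5  [-5]
2. n3.hot = true  [terminal]
3. n4.tag = -7  [terminal]
4. n5.ok = "rr"  ["rr"]
5. n6.lab = 25  [len(B₀.ok) + 23]
6. n7.hot = false  [terminal]
7. n8.tag = 0  [terminal]
8. n9.tag = -7  [terminal]
9. n6.wid = 3  [e.tag + 10]
10. n10.ok = "mm"  ["mm"]
11. n11.tag = 14  [terminal]
12. n10.idx = 13  [e.tag * 3 - 29]
13. n10.env = false  [e.tag > 14]
14. n10.wid = true  [e.tag > 13]
15. n5.idx = -7  [B₁.idx - 20]
16. n5.env = false  [B₁.wid and B₁.env]
17. n5.wid = true  [B₁.wid == true]
18. n2.wid = 29  [29]
19. n12.hot = true  [terminal]
20. n13.ok = "yn"  ["yn"]
21. n15.hot = false  [terminal]
22. n16.ok = "xn"  ["xn"]
23. n17.hot = true  [terminal]
24. n18.tag = 8  [terminal]
25. n19.tag = 23  [terminal]
26. n16.idx = 16  [e.tag - 7]
27. n16.env = true  [true]
28. n16.wid = false  [g.hot == false]
29. n20.hot = false  [terminal]
30. n14.depth = true  [g₁.hot == false]
31. n14.wid = -6  [B.idx - 22]
32. n14.ok = false  [B.idx > 16]
33. n13.idx = 29  [S.wid + 35]
34. n13.env = false  [not S.depth]
35. n13.wid = false  [not S.depth]
36. n1.depth = true  [B.idx > 28]
37. n1.wid = 16  [A.wid - 13]
38. n1.ok = false  [B.env == true]
39. n0.depth = true  [S₁.wid > 15]
40. n0.wid = 7  [S₁.wid * 2 - 25]
41. n0.ok = false  [S₁.wid > 16]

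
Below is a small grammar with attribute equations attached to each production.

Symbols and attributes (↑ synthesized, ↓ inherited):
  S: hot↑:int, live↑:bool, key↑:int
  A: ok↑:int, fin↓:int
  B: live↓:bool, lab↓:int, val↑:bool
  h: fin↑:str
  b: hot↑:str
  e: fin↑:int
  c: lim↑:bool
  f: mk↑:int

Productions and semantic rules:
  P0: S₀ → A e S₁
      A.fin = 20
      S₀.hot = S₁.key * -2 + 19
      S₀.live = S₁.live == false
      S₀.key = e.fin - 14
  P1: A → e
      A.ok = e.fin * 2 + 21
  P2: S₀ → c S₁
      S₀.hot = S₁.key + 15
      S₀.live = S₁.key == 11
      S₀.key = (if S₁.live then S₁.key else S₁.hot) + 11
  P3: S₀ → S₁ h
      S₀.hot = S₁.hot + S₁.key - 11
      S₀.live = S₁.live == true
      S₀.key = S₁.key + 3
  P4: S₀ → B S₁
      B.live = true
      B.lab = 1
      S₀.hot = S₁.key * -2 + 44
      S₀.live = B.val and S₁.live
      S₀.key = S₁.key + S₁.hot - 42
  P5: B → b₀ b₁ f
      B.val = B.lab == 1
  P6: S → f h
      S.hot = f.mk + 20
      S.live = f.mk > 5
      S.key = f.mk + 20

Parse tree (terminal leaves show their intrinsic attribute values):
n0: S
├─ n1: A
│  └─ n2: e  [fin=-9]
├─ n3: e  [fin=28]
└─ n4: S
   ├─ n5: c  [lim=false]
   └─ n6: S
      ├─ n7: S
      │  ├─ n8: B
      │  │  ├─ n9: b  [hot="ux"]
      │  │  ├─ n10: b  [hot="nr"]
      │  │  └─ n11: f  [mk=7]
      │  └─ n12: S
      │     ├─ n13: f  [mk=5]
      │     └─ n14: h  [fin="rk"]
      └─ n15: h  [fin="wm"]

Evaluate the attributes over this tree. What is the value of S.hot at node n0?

1. n1.fin = 20  [20]
2. n2.fin = -9  [terminal]
3. n1.ok = 3  [e.fin * 2 + 21]
4. n3.fin = 28  [terminal]
5. n5.lim = false  [terminal]
6. n8.live = true  [true]
7. n8.lab = 1  [1]
8. n9.hot = "ux"  [terminal]
9. n10.hot = "nr"  [terminal]
10. n11.mk = 7  [terminal]
11. n8.val = true  [B.lab == 1]
12. n13.mk = 5  [terminal]
13. n14.fin = "rk"  [terminal]
14. n12.hot = 25  [f.mk + 20]
15. n12.live = false  [f.mk > 5]
16. n12.key = 25  [f.mk + 20]
17. n7.hot = -6  [S₁.key * -2 + 44]
18. n7.live = false  [B.val and S₁.live]
19. n7.key = 8  [S₁.key + S₁.hot - 42]
20. n15.fin = "wm"  [terminal]
21. n6.hot = -9  [S₁.hot + S₁.key - 11]
22. n6.live = false  [S₁.live == true]
23. n6.key = 11  [S₁.key + 3]
24. n4.hot = 26  [S₁.key + 15]
25. n4.live = true  [S₁.key == 11]
26. n4.key = 2  [(if S₁.live then S₁.key else S₁.hot) + 11]
27. n0.hot = 15  [S₁.key * -2 + 19]
28. n0.live = false  [S₁.live == false]
29. n0.key = 14  [e.fin - 14]

15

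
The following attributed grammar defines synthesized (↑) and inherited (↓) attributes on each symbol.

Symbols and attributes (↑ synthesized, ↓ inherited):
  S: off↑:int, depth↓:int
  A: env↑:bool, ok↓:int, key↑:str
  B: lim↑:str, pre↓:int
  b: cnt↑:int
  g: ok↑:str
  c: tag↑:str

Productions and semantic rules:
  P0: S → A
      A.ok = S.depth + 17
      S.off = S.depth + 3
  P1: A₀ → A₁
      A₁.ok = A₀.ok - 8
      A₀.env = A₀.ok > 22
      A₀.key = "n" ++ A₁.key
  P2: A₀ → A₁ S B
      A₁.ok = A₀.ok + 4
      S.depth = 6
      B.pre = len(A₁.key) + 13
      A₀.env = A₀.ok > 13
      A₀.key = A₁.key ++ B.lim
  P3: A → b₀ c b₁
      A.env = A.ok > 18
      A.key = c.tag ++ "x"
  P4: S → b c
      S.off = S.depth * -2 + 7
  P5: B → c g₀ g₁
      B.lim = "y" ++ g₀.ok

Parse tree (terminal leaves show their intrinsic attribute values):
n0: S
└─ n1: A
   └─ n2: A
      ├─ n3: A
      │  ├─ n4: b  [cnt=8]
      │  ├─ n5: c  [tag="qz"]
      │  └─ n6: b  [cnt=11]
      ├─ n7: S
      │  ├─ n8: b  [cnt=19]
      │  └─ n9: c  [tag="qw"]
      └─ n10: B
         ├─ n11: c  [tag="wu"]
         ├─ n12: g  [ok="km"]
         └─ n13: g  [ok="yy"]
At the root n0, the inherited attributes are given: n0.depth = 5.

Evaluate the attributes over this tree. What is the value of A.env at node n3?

1. n0.depth = 5  [given at root]
2. n1.ok = 22  [S.depth + 17]
3. n2.ok = 14  [A₀.ok - 8]
4. n3.ok = 18  [A₀.ok + 4]
5. n4.cnt = 8  [terminal]
6. n5.tag = "qz"  [terminal]
7. n6.cnt = 11  [terminal]
8. n3.env = false  [A.ok > 18]
9. n3.key = "qzx"  [c.tag ++ "x"]
10. n7.depth = 6  [6]
11. n8.cnt = 19  [terminal]
12. n9.tag = "qw"  [terminal]
13. n7.off = -5  [S.depth * -2 + 7]
14. n10.pre = 16  [len(A₁.key) + 13]
15. n11.tag = "wu"  [terminal]
16. n12.ok = "km"  [terminal]
17. n13.ok = "yy"  [terminal]
18. n10.lim = "ykm"  ["y" ++ g₀.ok]
19. n2.env = true  [A₀.ok > 13]
20. n2.key = "qzxykm"  [A₁.key ++ B.lim]
21. n1.env = false  [A₀.ok > 22]
22. n1.key = "nqzxykm"  ["n" ++ A₁.key]
23. n0.off = 8  [S.depth + 3]

false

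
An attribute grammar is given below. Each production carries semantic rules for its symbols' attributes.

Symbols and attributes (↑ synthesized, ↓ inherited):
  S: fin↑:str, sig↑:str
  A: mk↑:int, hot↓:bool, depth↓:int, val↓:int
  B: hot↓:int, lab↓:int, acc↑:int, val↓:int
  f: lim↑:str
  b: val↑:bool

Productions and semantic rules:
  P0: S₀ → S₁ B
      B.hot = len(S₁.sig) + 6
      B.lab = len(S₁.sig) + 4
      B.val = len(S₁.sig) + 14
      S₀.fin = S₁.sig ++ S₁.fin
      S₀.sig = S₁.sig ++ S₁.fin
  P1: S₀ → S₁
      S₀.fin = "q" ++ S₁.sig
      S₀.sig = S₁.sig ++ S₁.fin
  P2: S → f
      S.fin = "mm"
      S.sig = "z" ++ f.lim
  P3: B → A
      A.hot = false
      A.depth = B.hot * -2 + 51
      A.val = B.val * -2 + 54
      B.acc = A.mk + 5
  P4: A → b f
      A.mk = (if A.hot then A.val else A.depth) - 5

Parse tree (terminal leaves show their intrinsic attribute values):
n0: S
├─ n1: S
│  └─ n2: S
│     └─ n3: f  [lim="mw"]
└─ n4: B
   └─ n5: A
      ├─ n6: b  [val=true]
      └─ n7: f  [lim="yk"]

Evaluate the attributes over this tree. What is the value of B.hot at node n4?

11

1. n3.lim = "mw"  [terminal]
2. n2.fin = "mm"  ["mm"]
3. n2.sig = "zmw"  ["z" ++ f.lim]
4. n1.fin = "qzmw"  ["q" ++ S₁.sig]
5. n1.sig = "zmwmm"  [S₁.sig ++ S₁.fin]
6. n4.hot = 11  [len(S₁.sig) + 6]
7. n4.lab = 9  [len(S₁.sig) + 4]
8. n4.val = 19  [len(S₁.sig) + 14]
9. n5.hot = false  [false]
10. n5.depth = 29  [B.hot * -2 + 51]
11. n5.val = 16  [B.val * -2 + 54]
12. n6.val = true  [terminal]
13. n7.lim = "yk"  [terminal]
14. n5.mk = 24  [(if A.hot then A.val else A.depth) - 5]
15. n4.acc = 29  [A.mk + 5]
16. n0.fin = "zmwmmqzmw"  [S₁.sig ++ S₁.fin]
17. n0.sig = "zmwmmqzmw"  [S₁.sig ++ S₁.fin]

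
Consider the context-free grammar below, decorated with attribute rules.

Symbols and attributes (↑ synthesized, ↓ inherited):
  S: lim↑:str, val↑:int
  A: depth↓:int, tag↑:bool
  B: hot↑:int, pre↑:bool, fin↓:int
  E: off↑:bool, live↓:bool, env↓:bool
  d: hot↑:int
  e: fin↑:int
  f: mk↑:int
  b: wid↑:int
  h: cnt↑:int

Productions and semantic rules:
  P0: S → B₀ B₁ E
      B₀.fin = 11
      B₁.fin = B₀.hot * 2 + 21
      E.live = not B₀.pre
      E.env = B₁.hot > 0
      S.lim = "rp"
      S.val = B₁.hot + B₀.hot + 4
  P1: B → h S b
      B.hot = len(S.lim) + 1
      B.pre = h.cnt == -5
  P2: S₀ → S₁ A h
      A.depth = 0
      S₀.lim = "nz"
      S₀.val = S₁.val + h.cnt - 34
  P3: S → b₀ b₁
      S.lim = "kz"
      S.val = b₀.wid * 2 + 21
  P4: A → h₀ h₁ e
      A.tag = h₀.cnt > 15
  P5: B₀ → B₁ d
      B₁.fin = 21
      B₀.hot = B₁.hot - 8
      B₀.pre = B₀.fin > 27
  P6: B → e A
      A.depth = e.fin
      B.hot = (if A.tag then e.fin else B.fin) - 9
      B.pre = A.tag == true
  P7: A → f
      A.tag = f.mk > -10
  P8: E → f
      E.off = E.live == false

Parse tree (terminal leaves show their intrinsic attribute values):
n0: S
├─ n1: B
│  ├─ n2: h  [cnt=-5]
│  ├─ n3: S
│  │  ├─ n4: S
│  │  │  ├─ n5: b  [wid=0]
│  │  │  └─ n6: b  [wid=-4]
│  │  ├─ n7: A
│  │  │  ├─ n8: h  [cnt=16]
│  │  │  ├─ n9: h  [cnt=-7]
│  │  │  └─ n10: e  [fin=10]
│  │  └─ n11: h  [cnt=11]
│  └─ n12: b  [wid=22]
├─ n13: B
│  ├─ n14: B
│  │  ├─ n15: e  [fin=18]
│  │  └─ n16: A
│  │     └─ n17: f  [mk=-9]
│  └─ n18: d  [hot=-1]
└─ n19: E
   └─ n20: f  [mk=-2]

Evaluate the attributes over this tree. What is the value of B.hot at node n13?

1. n1.fin = 11  [11]
2. n2.cnt = -5  [terminal]
3. n5.wid = 0  [terminal]
4. n6.wid = -4  [terminal]
5. n4.lim = "kz"  ["kz"]
6. n4.val = 21  [b₀.wid * 2 + 21]
7. n7.depth = 0  [0]
8. n8.cnt = 16  [terminal]
9. n9.cnt = -7  [terminal]
10. n10.fin = 10  [terminal]
11. n7.tag = true  [h₀.cnt > 15]
12. n11.cnt = 11  [terminal]
13. n3.lim = "nz"  ["nz"]
14. n3.val = -2  [S₁.val + h.cnt - 34]
15. n12.wid = 22  [terminal]
16. n1.hot = 3  [len(S.lim) + 1]
17. n1.pre = true  [h.cnt == -5]
18. n13.fin = 27  [B₀.hot * 2 + 21]
19. n14.fin = 21  [21]
20. n15.fin = 18  [terminal]
21. n16.depth = 18  [e.fin]
22. n17.mk = -9  [terminal]
23. n16.tag = true  [f.mk > -10]
24. n14.hot = 9  [(if A.tag then e.fin else B.fin) - 9]
25. n14.pre = true  [A.tag == true]
26. n18.hot = -1  [terminal]
27. n13.hot = 1  [B₁.hot - 8]
28. n13.pre = false  [B₀.fin > 27]
29. n19.live = false  [not B₀.pre]
30. n19.env = true  [B₁.hot > 0]
31. n20.mk = -2  [terminal]
32. n19.off = true  [E.live == false]
33. n0.lim = "rp"  ["rp"]
34. n0.val = 8  [B₁.hot + B₀.hot + 4]

1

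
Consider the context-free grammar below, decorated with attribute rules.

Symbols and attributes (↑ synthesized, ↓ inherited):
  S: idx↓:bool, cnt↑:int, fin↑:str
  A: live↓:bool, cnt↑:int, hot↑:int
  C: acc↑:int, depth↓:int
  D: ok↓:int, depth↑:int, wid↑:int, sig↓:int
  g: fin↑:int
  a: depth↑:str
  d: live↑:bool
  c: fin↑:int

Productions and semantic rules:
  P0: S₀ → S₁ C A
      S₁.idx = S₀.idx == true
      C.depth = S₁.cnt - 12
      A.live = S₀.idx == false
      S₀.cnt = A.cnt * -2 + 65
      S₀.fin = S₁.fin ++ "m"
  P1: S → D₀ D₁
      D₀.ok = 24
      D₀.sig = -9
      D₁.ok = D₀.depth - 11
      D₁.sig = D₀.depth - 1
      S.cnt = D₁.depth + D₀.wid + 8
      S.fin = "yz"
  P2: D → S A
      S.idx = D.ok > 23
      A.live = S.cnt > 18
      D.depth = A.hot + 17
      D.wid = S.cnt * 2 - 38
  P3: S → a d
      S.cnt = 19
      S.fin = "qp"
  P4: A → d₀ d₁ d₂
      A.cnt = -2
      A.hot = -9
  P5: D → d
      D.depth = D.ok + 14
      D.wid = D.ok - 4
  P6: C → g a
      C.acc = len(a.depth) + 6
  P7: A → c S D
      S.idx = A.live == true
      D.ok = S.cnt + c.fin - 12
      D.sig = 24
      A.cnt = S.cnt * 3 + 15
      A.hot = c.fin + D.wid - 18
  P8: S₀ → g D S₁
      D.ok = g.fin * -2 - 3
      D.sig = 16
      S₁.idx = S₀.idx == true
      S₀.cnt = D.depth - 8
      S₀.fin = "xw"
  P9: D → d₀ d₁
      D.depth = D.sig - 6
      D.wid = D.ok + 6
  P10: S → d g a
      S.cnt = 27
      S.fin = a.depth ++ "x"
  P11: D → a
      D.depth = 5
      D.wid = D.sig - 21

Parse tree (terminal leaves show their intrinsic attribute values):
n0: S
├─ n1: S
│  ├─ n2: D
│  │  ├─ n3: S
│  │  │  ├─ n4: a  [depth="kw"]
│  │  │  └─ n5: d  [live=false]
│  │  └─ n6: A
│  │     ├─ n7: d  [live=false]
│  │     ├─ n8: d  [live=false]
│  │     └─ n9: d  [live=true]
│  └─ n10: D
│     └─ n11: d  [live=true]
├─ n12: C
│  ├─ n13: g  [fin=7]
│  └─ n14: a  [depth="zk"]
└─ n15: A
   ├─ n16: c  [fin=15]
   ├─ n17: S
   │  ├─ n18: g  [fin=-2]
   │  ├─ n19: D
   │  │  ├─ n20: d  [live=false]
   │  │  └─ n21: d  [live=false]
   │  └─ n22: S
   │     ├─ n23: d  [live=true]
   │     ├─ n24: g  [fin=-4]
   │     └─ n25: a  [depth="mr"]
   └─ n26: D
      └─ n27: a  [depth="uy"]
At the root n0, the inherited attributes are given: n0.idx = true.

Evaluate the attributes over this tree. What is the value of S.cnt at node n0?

1. n0.idx = true  [given at root]
2. n1.idx = true  [S₀.idx == true]
3. n2.ok = 24  [24]
4. n2.sig = -9  [-9]
5. n3.idx = true  [D.ok > 23]
6. n4.depth = "kw"  [terminal]
7. n5.live = false  [terminal]
8. n3.cnt = 19  [19]
9. n3.fin = "qp"  ["qp"]
10. n6.live = true  [S.cnt > 18]
11. n7.live = false  [terminal]
12. n8.live = false  [terminal]
13. n9.live = true  [terminal]
14. n6.cnt = -2  [-2]
15. n6.hot = -9  [-9]
16. n2.depth = 8  [A.hot + 17]
17. n2.wid = 0  [S.cnt * 2 - 38]
18. n10.ok = -3  [D₀.depth - 11]
19. n10.sig = 7  [D₀.depth - 1]
20. n11.live = true  [terminal]
21. n10.depth = 11  [D.ok + 14]
22. n10.wid = -7  [D.ok - 4]
23. n1.cnt = 19  [D₁.depth + D₀.wid + 8]
24. n1.fin = "yz"  ["yz"]
25. n12.depth = 7  [S₁.cnt - 12]
26. n13.fin = 7  [terminal]
27. n14.depth = "zk"  [terminal]
28. n12.acc = 8  [len(a.depth) + 6]
29. n15.live = false  [S₀.idx == false]
30. n16.fin = 15  [terminal]
31. n17.idx = false  [A.live == true]
32. n18.fin = -2  [terminal]
33. n19.ok = 1  [g.fin * -2 - 3]
34. n19.sig = 16  [16]
35. n20.live = false  [terminal]
36. n21.live = false  [terminal]
37. n19.depth = 10  [D.sig - 6]
38. n19.wid = 7  [D.ok + 6]
39. n22.idx = false  [S₀.idx == true]
40. n23.live = true  [terminal]
41. n24.fin = -4  [terminal]
42. n25.depth = "mr"  [terminal]
43. n22.cnt = 27  [27]
44. n22.fin = "mrx"  [a.depth ++ "x"]
45. n17.cnt = 2  [D.depth - 8]
46. n17.fin = "xw"  ["xw"]
47. n26.ok = 5  [S.cnt + c.fin - 12]
48. n26.sig = 24  [24]
49. n27.depth = "uy"  [terminal]
50. n26.depth = 5  [5]
51. n26.wid = 3  [D.sig - 21]
52. n15.cnt = 21  [S.cnt * 3 + 15]
53. n15.hot = 0  [c.fin + D.wid - 18]
54. n0.cnt = 23  [A.cnt * -2 + 65]
55. n0.fin = "yzm"  [S₁.fin ++ "m"]

23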